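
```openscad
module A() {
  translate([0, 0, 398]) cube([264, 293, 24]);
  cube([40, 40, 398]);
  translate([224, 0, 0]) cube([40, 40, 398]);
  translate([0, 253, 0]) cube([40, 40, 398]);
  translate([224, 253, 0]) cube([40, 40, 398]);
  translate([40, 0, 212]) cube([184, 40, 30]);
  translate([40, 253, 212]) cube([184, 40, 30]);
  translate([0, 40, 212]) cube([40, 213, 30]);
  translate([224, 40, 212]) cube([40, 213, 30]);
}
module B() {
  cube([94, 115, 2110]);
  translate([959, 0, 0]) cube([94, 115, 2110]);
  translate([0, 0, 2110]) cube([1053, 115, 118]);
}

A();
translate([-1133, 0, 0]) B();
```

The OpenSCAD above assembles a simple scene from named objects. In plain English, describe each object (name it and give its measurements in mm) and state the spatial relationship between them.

A is a four-legged stool. The seat is 264×293 mm, 24 mm thick, top at z = 422 mm. It stands on four square legs, each 40×40 mm in cross-section, from z = 0 to the seat underside, each flush with a corner of the seat. Four stretchers, 40 mm wide and 30 mm tall, connect adjacent legs with their undersides at z = 212 mm, each running between the inner faces of the legs it joins and aligned with the legs' outer faces on the other axis.

B is a door frame. The clear opening is 865 mm wide and 2110 mm high. Two 94 mm wide jambs, 115 mm deep, stand either side of the opening from the floor to the top of the opening. A 118 mm thick head sits across the top of both jambs, spanning the full outside width of the frame.

The door frame is on the floor beside the stool on its −x side.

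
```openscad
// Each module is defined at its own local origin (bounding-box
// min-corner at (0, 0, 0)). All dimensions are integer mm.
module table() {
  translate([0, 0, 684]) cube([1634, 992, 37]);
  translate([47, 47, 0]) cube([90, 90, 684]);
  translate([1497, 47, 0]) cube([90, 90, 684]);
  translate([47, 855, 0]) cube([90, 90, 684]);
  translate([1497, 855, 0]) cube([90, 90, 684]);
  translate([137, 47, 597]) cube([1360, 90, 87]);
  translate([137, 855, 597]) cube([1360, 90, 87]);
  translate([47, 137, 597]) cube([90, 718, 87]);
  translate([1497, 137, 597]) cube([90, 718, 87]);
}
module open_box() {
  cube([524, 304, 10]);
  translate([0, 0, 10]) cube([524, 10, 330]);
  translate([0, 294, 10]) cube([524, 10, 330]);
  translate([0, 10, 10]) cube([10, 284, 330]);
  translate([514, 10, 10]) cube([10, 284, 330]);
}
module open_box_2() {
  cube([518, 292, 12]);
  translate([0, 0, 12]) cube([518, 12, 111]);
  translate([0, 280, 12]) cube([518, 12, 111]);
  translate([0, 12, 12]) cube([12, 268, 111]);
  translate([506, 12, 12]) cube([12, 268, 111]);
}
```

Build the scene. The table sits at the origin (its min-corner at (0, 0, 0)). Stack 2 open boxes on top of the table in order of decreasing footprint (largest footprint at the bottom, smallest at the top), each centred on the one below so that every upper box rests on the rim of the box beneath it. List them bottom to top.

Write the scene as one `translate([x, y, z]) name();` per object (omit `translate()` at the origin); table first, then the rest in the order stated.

table();
translate([555, 344, 721]) open_box();
translate([558, 350, 1061]) open_box_2();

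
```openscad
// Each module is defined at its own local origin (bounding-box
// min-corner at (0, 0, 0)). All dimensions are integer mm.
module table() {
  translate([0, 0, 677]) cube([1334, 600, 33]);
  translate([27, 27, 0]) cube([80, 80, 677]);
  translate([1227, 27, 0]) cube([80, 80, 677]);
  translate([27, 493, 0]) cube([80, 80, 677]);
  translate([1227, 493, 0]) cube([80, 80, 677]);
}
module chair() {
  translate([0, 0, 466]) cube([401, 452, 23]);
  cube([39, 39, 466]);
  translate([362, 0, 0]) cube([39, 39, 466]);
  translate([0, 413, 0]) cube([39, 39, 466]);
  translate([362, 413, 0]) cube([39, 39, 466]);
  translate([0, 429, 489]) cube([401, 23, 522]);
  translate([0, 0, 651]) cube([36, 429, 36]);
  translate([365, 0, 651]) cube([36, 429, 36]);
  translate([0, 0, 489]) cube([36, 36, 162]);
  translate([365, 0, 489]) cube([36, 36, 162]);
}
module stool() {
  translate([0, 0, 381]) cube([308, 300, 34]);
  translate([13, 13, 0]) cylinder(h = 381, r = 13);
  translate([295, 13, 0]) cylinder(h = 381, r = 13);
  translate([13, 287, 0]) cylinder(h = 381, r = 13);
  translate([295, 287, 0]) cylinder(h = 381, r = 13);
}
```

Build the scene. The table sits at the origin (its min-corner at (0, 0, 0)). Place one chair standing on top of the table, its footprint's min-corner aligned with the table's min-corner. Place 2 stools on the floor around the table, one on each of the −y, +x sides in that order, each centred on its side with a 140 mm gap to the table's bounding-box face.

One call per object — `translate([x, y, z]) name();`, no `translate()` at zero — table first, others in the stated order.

table();
translate([0, 0, 710]) chair();
translate([513, -440, 0]) stool();
translate([1474, 150, 0]) stool();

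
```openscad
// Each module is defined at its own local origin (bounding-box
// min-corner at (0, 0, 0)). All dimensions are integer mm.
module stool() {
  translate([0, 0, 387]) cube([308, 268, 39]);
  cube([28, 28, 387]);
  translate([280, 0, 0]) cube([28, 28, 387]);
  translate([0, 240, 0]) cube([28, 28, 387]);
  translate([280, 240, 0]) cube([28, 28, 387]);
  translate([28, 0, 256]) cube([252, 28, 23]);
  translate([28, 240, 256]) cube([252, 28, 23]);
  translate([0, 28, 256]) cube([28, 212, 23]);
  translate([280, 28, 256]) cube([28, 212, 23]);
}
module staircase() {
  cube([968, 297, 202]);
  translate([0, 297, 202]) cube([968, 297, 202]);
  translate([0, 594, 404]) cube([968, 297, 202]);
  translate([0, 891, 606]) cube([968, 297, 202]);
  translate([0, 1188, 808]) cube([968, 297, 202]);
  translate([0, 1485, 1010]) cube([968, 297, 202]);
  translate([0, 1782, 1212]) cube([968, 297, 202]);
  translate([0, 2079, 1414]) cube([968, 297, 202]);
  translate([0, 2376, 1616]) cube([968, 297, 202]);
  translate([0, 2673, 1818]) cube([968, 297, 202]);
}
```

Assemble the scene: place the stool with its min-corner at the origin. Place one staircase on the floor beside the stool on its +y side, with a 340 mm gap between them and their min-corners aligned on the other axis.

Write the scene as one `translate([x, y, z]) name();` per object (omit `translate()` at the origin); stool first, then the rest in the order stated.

stool();
translate([0, 608, 0]) staircase();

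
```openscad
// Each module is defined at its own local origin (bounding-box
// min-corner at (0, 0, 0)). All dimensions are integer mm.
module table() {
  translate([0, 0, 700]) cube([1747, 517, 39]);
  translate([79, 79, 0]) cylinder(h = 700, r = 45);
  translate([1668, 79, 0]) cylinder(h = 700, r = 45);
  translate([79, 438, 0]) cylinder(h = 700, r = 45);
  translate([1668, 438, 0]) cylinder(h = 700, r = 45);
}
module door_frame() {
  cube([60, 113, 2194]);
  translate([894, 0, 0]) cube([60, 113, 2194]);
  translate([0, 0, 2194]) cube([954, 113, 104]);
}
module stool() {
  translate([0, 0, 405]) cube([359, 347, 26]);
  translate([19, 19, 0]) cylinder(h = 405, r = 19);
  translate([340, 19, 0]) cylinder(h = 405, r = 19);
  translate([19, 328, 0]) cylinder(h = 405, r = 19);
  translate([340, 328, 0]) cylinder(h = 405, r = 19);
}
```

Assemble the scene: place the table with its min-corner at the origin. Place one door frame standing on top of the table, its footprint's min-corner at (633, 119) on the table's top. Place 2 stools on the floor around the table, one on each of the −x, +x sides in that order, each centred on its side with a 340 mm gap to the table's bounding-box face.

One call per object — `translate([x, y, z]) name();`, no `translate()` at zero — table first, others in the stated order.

table();
translate([633, 119, 739]) door_frame();
translate([-699, 85, 0]) stool();
translate([2087, 85, 0]) stool();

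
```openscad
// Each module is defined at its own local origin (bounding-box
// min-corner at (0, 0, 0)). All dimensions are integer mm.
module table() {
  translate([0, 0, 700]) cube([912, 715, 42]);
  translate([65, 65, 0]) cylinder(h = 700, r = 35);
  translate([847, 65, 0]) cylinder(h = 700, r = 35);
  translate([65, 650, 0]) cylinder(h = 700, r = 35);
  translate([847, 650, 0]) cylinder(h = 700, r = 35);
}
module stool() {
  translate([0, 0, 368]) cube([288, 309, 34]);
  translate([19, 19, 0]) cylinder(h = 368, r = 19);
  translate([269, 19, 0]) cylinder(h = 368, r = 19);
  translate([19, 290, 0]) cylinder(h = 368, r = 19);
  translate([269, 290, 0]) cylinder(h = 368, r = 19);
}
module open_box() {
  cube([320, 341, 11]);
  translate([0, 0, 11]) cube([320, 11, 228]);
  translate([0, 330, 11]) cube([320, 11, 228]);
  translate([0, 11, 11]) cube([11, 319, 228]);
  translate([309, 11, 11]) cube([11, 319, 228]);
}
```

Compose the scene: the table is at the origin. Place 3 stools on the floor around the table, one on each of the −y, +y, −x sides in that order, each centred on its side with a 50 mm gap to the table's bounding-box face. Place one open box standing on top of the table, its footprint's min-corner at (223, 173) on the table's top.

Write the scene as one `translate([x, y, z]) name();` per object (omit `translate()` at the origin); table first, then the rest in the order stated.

table();
translate([312, -359, 0]) stool();
translate([312, 765, 0]) stool();
translate([-338, 203, 0]) stool();
translate([223, 173, 742]) open_box();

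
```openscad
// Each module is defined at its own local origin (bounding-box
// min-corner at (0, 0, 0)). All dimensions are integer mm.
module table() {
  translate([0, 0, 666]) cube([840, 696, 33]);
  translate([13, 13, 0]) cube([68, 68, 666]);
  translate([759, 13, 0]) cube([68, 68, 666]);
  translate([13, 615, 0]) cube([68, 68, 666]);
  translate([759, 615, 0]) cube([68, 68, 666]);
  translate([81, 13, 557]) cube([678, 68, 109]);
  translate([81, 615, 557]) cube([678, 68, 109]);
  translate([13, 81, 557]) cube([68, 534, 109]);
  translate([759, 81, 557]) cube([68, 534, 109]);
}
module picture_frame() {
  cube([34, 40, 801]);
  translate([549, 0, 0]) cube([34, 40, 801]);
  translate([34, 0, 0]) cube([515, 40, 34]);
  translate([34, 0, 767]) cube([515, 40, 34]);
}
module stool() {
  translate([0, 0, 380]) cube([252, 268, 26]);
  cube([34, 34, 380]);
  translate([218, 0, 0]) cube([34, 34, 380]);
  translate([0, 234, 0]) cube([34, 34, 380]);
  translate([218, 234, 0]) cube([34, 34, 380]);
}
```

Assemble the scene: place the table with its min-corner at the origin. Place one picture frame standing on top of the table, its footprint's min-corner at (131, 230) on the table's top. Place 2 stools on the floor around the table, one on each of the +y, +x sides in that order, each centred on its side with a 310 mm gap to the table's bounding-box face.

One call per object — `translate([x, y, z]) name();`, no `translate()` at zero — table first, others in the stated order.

table();
translate([131, 230, 699]) picture_frame();
translate([294, 1006, 0]) stool();
translate([1150, 214, 0]) stool();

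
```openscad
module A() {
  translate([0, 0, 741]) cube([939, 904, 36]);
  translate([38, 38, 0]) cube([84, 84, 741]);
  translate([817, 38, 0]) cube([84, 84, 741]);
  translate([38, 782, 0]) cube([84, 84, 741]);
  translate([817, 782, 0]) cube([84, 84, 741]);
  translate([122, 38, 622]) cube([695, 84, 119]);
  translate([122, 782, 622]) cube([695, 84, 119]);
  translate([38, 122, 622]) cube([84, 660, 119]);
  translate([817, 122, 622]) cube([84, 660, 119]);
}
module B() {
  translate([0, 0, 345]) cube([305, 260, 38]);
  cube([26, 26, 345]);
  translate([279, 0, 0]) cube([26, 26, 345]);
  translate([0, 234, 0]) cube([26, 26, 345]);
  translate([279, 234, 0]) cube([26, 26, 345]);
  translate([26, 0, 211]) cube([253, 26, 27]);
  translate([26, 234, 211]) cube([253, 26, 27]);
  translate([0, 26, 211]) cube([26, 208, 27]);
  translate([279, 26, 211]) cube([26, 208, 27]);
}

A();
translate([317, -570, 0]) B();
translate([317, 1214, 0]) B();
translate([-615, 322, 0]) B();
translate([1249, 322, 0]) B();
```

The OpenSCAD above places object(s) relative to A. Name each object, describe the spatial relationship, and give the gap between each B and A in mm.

Each stool's nearest face is 310 mm from the table's bounding box.

A is a table. B is a stool. Four stools sit around the table at the −y, +y, −x, +x sides. The gap between each stool and the table is 310 mm.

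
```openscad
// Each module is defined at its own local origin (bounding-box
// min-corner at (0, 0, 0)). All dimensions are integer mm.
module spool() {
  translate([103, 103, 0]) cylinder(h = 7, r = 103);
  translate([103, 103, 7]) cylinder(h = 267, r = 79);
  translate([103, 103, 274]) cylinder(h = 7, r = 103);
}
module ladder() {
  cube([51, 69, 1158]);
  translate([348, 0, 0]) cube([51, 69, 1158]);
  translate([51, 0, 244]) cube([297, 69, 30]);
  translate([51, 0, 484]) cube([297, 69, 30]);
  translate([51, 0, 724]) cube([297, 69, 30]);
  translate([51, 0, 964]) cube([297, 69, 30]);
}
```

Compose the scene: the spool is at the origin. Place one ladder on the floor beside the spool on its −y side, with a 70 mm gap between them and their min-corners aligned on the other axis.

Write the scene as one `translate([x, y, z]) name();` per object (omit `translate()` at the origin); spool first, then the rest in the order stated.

spool();
translate([0, -139, 0]) ladder();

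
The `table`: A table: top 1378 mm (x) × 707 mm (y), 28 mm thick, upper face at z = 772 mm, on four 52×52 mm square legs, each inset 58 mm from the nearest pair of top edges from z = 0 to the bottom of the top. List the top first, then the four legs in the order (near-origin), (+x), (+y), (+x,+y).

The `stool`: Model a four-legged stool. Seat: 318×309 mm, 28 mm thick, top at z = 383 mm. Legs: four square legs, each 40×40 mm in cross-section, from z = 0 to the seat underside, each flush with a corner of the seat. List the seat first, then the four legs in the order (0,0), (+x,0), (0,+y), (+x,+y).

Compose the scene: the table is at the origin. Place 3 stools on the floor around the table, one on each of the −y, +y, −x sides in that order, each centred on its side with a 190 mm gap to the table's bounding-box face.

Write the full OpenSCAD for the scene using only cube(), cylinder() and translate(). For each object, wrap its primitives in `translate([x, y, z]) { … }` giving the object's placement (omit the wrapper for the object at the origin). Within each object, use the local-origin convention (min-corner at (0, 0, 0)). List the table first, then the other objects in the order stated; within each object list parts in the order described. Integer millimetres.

translate([0, 0, 744]) cube([1378, 707, 28]);
translate([58, 58, 0]) cube([52, 52, 744]);
translate([1268, 58, 0]) cube([52, 52, 744]);
translate([58, 597, 0]) cube([52, 52, 744]);
translate([1268, 597, 0]) cube([52, 52, 744]);
translate([530, -499, 0]) {
  translate([0, 0, 355]) cube([318, 309, 28]);
  cube([40, 40, 355]);
  translate([278, 0, 0]) cube([40, 40, 355]);
  translate([0, 269, 0]) cube([40, 40, 355]);
  translate([278, 269, 0]) cube([40, 40, 355]);
}
translate([530, 897, 0]) {
  translate([0, 0, 355]) cube([318, 309, 28]);
  cube([40, 40, 355]);
  translate([278, 0, 0]) cube([40, 40, 355]);
  translate([0, 269, 0]) cube([40, 40, 355]);
  translate([278, 269, 0]) cube([40, 40, 355]);
}
translate([-508, 199, 0]) {
  translate([0, 0, 355]) cube([318, 309, 28]);
  cube([40, 40, 355]);
  translate([278, 0, 0]) cube([40, 40, 355]);
  translate([0, 269, 0]) cube([40, 40, 355]);
  translate([278, 269, 0]) cube([40, 40, 355]);
}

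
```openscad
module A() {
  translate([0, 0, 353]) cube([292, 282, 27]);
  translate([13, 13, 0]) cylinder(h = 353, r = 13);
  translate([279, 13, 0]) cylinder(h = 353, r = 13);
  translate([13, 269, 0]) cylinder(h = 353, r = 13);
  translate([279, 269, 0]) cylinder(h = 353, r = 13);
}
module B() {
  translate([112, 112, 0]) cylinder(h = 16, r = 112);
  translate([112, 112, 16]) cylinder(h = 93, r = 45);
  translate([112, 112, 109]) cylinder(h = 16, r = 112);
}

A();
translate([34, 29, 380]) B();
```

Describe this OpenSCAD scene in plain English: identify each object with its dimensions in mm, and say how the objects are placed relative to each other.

A is a four-legged stool. The seat is a 292×282×27 mm slab whose top surface is at z = 380 mm; four round legs, each 26 mm in diameter, run from the floor (z = 0) to the underside of the seat, each leg's axis is inset half a diameter from the nearest pair of seat edges (so the leg's bounding box is flush with the corner).

B is a spool: two coaxial disc flanges of radius 112 mm and thickness 16 mm, joined by a core cylinder of radius 45 mm and height 93 mm. The lower flange rests on z = 0 and the three cylinders share a vertical axis.

The spool is on top of the stool, centred.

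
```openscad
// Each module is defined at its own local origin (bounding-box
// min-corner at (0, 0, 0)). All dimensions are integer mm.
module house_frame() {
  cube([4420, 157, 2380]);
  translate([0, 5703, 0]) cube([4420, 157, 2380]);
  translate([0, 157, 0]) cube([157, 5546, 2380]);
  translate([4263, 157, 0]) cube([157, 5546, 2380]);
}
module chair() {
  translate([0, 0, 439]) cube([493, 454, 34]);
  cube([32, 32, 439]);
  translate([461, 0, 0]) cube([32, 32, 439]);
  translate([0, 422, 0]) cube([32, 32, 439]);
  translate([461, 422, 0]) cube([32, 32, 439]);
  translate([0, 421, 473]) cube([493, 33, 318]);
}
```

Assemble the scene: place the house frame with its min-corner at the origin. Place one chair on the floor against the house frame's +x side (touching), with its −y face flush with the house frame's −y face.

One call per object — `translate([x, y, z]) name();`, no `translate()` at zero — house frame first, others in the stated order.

house_frame();
translate([4420, 0, 0]) chair();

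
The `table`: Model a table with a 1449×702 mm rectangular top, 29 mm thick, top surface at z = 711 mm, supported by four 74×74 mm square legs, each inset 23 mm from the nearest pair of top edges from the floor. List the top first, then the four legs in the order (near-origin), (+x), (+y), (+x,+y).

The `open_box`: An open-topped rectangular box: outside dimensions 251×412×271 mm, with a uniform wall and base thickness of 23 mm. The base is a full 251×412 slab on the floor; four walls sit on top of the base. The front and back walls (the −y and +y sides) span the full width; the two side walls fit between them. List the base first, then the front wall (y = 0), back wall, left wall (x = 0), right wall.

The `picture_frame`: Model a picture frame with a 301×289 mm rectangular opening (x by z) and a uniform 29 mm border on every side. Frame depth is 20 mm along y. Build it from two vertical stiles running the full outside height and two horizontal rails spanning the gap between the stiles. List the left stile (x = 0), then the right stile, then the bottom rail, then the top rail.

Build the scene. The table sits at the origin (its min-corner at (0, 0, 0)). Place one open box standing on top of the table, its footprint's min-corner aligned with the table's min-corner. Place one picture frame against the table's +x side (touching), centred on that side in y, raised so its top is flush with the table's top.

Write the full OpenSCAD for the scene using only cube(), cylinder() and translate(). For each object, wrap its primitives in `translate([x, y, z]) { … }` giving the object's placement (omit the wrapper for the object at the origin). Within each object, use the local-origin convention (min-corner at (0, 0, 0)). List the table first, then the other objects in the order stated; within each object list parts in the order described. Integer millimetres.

translate([0, 0, 682]) cube([1449, 702, 29]);
translate([23, 23, 0]) cube([74, 74, 682]);
translate([1352, 23, 0]) cube([74, 74, 682]);
translate([23, 605, 0]) cube([74, 74, 682]);
translate([1352, 605, 0]) cube([74, 74, 682]);
translate([0, 0, 711]) {
  cube([251, 412, 23]);
  translate([0, 0, 23]) cube([251, 23, 248]);
  translate([0, 389, 23]) cube([251, 23, 248]);
  translate([0, 23, 23]) cube([23, 366, 248]);
  translate([228, 23, 23]) cube([23, 366, 248]);
}
translate([1449, 341, 364]) {
  cube([29, 20, 347]);
  translate([330, 0, 0]) cube([29, 20, 347]);
  translate([29, 0, 0]) cube([301, 20, 29]);
  translate([29, 0, 318]) cube([301, 20, 29]);
}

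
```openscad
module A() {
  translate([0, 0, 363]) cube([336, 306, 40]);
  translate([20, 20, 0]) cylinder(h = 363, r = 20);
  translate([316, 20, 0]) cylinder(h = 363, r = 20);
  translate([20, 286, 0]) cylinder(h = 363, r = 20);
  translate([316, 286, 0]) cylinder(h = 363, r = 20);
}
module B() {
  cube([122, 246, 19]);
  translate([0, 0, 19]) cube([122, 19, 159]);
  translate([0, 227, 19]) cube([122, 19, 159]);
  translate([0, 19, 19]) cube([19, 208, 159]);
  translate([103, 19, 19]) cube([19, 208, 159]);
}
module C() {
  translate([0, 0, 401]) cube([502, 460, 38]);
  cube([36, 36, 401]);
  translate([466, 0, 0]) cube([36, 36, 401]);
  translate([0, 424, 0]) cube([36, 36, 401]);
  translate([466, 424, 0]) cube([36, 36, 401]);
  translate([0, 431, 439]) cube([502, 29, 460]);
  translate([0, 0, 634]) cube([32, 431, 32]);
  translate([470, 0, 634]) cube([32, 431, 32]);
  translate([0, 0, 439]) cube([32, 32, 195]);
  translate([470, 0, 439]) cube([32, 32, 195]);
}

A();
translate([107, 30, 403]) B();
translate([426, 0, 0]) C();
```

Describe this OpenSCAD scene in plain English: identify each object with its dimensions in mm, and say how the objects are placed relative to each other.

A is a four-legged stool. The seat is 336×306 mm, 40 mm thick, top at z = 403 mm. It stands on four round legs, each 40 mm in diameter, from z = 0 to the seat underside, each leg's axis is inset half a diameter from the nearest pair of seat edges (so the leg's bounding box is flush with the corner).

B is an open-topped rectangular box: outside dimensions 122×246×178 mm, with a uniform wall and base thickness of 19 mm. The base is a full 122×246 slab on the floor; four walls sit on top of the base. The front and back walls (the −y and +y sides) span the full width; the two side walls fit between them.

C is a chair: 502×460 mm seat, 38 mm thick, top at z = 439 mm, on four 36 mm square corner legs flush with the seat edges. A 29 mm thick backrest slab spans the full seat width, extending 460 mm above the seat top, its back face flush with the seat's +y edge. Two armrests of 32×32 mm section run along each side from the seat's front edge to the front of the backrest, top faces 227 mm above the seat top and outer faces flush with the seat's x-edges; a 32×32 mm post under the front of each armrest stands on the seat at the front corner.

The open box is on top of the stool, centred. The chair is on the floor beside the stool on its +x side.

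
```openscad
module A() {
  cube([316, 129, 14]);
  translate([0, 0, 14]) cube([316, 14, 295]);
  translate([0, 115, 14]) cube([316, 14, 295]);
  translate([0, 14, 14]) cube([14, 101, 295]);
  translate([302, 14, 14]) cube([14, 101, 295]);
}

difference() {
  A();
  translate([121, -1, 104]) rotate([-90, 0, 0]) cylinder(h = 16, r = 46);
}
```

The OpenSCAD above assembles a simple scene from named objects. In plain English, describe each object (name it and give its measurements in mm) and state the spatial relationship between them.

A is an open storage box with external size 316×129×309 mm and wall thickness 14 mm (the base is also 14 mm thick). The base covers the whole footprint; the four walls stand on the base, with the y-facing walls full-width and the x-facing walls fitting between their inner faces.

The open box has a circular hole of radius 46 mm through its front wall, centred at (x = 121, z = 104).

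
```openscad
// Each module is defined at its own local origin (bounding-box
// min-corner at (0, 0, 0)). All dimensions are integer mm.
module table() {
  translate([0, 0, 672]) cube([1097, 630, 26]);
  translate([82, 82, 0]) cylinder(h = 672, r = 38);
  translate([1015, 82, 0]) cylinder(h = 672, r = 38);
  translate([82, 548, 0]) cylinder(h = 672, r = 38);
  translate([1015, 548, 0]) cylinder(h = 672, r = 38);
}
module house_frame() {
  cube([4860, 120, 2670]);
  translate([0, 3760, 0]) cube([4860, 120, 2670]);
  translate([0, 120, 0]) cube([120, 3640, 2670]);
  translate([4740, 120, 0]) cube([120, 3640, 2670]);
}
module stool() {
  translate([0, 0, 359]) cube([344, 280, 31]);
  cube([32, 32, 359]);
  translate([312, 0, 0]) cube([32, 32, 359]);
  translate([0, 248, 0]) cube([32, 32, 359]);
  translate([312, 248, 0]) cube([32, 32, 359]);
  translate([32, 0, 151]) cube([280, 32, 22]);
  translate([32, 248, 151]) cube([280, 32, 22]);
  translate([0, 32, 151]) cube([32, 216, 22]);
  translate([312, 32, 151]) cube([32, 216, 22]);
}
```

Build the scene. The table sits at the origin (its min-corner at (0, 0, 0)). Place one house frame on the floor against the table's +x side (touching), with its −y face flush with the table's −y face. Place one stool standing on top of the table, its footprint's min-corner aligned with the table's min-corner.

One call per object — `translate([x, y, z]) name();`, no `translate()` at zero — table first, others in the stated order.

table();
translate([1097, 0, 0]) house_frame();
translate([0, 0, 698]) stool();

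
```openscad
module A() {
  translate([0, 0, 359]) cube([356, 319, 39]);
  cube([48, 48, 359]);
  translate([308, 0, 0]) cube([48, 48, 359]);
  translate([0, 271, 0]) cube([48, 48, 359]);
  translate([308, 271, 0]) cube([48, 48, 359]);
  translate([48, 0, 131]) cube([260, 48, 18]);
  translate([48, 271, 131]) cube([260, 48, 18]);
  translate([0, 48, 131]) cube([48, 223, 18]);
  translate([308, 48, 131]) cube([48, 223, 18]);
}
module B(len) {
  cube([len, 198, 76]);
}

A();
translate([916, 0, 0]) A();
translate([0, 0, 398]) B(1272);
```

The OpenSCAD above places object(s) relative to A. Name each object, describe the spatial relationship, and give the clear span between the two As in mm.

Second stool starts at x = 916; first ends at x = 356; clear span = 916 − 356 = 560 mm.

A is a stool. B is a beam. A beam spans the tops of two stools. The clear span between the two stools is 560 mm.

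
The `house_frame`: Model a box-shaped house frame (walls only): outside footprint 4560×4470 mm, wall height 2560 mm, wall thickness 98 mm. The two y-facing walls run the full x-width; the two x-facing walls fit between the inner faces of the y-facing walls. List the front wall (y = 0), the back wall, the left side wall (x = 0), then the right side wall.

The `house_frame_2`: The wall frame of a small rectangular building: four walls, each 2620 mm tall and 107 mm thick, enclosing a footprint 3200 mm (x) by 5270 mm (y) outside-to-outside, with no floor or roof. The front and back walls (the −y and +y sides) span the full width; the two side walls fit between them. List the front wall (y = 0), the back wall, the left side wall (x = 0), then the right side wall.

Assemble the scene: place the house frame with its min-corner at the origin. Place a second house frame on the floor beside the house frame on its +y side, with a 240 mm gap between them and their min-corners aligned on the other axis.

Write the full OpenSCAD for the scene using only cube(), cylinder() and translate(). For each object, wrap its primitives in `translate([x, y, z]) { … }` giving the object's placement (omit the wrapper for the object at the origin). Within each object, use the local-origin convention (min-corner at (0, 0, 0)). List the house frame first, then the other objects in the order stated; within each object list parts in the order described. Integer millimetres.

cube([4560, 98, 2560]);
translate([0, 4372, 0]) cube([4560, 98, 2560]);
translate([0, 98, 0]) cube([98, 4274, 2560]);
translate([4462, 98, 0]) cube([98, 4274, 2560]);
translate([0, 4710, 0]) {
  cube([3200, 107, 2620]);
  translate([0, 5163, 0]) cube([3200, 107, 2620]);
  translate([0, 107, 0]) cube([107, 5056, 2620]);
  translate([3093, 107, 0]) cube([107, 5056, 2620]);
}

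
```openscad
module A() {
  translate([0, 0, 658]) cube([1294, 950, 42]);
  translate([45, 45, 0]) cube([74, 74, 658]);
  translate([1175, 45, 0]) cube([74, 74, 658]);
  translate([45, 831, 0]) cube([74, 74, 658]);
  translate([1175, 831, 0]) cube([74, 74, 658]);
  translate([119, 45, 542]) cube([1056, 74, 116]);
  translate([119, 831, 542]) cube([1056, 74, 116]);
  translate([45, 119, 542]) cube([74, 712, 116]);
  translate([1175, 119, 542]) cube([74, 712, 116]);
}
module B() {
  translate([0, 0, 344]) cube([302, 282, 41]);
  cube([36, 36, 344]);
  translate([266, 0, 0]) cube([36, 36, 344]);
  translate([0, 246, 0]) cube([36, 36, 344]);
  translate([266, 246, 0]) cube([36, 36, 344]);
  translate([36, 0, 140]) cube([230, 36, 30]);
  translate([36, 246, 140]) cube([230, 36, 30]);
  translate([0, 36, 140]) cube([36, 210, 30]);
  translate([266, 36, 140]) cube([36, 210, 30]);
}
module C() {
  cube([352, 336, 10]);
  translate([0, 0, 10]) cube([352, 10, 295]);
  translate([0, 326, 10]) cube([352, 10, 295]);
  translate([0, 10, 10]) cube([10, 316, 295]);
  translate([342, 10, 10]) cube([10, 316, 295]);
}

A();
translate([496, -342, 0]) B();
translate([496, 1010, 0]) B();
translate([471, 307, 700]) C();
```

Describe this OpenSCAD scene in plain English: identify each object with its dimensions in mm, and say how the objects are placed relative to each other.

A is a table: top 1294 mm (x) × 950 mm (y), 42 mm thick, upper face at z = 700 mm, on four 74×74 mm square legs, each inset 45 mm from the nearest pair of top edges, running from z = 0 to the bottom of the top. Four apron rails, 74 mm thick and 116 mm tall, run between adjacent legs with their top edges flush with the underside of the top and their outer faces flush with the legs' outer faces.

B is a four-legged stool. The seat is a 302×282×41 mm slab whose top surface is at z = 385 mm; four square legs, each 36×36 mm in cross-section, run from the floor (z = 0) to the underside of the seat, each flush with a corner of the seat. Four stretchers, 36 mm wide and 30 mm tall, connect adjacent legs with their undersides at z = 140 mm, each running between the inner faces of the legs it joins and aligned with the legs' outer faces on the other axis.

C is an open storage box with external size 352×336×305 mm and wall thickness 10 mm (the base is also 10 mm thick). The base covers the whole footprint; the four walls stand on the base, with the y-facing walls full-width and the x-facing walls fitting between their inner faces.

Two stools sit around the table at the −y, +y sides. The open box is on top of the table, centred.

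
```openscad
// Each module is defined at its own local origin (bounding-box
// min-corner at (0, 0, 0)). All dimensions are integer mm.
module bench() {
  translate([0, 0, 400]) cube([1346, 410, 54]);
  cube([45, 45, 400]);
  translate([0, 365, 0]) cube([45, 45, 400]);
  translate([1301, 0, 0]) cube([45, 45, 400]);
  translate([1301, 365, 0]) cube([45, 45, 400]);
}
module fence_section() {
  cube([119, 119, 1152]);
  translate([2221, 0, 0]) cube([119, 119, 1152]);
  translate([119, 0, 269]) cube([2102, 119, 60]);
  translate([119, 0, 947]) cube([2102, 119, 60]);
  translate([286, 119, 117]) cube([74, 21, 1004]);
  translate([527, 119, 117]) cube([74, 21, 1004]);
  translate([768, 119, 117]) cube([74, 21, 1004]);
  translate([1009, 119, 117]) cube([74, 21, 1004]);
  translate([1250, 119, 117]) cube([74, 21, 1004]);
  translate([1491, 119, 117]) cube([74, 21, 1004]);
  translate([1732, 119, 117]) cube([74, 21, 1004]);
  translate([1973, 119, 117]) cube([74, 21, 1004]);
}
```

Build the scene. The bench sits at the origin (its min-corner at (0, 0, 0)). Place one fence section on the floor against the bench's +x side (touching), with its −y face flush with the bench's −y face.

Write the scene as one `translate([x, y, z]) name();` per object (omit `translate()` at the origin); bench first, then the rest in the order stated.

bench();
translate([1346, 0, 0]) fence_section();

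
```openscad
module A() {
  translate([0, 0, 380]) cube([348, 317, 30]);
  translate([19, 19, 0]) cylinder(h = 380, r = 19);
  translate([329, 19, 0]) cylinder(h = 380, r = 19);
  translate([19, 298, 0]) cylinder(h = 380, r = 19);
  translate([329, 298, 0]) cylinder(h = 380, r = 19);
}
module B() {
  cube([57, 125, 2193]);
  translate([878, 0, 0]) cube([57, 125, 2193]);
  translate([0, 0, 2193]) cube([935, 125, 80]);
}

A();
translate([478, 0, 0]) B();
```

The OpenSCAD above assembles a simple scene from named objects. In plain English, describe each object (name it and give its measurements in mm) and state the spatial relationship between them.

A is a four-legged stool. The seat is a 348×317×30 mm slab whose top surface is at z = 410 mm; four round legs, each 38 mm in diameter, run from the floor (z = 0) to the underside of the seat, each leg's axis is inset half a diameter from the nearest pair of seat edges (so the leg's bounding box is flush with the corner).

B is a rectangular door frame: two vertical jambs of 57×125 mm section, 2193 mm tall, with a clear opening 821 mm wide between their inner faces. A header 80 mm tall and 125 mm deep lies on top of the jambs and spans the full outside width.

The door frame is on the floor beside the stool on its +x side.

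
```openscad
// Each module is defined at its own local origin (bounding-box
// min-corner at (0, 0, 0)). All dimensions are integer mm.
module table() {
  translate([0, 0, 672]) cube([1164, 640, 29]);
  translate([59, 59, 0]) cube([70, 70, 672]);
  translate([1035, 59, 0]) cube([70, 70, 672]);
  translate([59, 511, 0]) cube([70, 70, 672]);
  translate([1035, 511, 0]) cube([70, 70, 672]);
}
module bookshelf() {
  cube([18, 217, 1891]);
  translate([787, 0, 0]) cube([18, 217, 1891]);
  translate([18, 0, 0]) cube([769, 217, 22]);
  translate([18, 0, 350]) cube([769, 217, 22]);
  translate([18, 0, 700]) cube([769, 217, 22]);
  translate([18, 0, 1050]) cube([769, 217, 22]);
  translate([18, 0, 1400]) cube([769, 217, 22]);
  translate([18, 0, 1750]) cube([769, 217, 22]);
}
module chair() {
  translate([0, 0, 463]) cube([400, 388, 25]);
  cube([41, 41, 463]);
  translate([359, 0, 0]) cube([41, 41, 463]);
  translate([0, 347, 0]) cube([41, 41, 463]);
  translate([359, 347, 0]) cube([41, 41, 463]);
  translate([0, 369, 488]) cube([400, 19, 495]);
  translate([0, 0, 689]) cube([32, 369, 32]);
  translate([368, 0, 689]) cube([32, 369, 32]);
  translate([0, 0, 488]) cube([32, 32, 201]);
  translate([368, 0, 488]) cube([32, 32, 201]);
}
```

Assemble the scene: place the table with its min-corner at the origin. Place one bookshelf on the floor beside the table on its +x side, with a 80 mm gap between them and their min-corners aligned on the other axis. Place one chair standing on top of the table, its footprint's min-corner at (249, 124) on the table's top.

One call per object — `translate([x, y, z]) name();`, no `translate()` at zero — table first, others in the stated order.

table();
translate([1244, 0, 0]) bookshelf();
translate([249, 124, 701]) chair();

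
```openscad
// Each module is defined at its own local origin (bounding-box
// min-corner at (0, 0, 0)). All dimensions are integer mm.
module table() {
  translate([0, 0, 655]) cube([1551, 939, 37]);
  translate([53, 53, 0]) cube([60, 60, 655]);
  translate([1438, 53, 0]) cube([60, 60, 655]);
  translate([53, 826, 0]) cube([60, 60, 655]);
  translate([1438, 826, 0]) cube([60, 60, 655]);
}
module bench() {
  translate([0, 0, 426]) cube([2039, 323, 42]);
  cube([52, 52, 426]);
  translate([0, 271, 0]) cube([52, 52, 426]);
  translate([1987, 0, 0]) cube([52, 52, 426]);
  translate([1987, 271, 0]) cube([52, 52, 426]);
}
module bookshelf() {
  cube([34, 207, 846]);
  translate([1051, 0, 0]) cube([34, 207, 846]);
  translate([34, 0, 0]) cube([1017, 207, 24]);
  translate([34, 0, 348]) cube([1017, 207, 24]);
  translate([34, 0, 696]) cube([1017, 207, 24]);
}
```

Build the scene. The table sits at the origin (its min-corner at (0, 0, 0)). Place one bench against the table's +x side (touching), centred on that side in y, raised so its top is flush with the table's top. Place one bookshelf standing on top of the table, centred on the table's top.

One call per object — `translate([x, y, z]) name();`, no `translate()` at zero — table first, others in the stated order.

table();
translate([1551, 308, 224]) bench();
translate([233, 366, 692]) bookshelf();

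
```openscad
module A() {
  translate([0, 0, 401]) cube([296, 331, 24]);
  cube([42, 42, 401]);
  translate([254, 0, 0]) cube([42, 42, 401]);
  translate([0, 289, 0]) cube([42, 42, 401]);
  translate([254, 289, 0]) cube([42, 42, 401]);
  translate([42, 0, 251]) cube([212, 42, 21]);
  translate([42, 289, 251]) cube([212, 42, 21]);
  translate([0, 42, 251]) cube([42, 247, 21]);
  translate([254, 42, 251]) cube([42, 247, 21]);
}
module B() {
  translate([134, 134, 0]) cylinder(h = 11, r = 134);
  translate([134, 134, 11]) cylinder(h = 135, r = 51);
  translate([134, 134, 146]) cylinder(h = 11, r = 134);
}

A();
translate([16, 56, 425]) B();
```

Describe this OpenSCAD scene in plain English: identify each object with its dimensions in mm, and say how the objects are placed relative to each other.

A is a four-legged stool. The seat is a 296×331×24 mm slab whose top surface is at z = 425 mm; four square legs, each 42×42 mm in cross-section, run from the floor (z = 0) to the underside of the seat, each flush with a corner of the seat. Four stretchers, 42 mm wide and 21 mm tall, connect adjacent legs with their undersides at z = 251 mm, each running between the inner faces of the legs it joins and aligned with the legs' outer faces on the other axis.

B is a spool: two coaxial disc flanges of radius 134 mm and thickness 11 mm, joined by a core cylinder of radius 51 mm and height 135 mm. The lower flange rests on z = 0 and the three cylinders share a vertical axis.

The spool is on top of the stool.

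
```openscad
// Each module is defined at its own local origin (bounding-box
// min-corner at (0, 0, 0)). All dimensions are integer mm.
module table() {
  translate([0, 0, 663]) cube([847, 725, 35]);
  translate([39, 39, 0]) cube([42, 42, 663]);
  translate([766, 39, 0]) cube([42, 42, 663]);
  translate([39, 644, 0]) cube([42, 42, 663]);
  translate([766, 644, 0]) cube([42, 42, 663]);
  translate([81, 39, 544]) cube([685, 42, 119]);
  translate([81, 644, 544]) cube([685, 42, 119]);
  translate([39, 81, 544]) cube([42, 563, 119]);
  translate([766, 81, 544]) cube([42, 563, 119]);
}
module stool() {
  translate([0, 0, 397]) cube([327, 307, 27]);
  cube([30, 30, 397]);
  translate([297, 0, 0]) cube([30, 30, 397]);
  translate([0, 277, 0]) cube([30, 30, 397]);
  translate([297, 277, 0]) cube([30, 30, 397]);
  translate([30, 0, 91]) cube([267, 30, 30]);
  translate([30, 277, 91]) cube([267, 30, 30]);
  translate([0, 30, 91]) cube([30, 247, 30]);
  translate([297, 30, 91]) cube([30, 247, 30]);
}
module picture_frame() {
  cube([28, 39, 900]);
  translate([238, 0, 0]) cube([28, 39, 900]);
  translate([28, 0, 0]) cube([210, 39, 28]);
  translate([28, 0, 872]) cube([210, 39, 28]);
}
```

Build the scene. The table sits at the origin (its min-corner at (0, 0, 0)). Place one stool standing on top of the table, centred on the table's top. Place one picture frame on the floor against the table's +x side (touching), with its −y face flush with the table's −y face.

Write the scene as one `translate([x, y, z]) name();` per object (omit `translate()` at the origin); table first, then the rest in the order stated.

table();
translate([260, 209, 698]) stool();
translate([847, 0, 0]) picture_frame();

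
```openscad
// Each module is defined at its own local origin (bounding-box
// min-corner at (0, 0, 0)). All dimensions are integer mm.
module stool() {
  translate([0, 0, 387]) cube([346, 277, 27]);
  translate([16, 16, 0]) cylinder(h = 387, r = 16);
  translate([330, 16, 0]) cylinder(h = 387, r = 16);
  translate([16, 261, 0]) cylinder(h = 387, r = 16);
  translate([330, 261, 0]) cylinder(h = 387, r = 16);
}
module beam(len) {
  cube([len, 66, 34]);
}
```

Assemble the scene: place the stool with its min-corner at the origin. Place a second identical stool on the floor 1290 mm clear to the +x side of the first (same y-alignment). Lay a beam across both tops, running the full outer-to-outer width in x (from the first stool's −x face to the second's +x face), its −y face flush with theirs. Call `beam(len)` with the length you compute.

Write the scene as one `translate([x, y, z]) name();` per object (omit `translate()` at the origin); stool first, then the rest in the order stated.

stool();
translate([1636, 0, 0]) stool();
translate([0, 0, 414]) beam(1982);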